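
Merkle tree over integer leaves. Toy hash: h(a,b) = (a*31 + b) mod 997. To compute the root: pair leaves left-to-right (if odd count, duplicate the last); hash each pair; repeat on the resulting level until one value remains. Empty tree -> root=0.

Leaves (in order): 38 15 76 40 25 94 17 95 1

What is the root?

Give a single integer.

Answer: 916

Derivation:
L0: [38, 15, 76, 40, 25, 94, 17, 95, 1]
L1: h(38,15)=(38*31+15)%997=196 h(76,40)=(76*31+40)%997=402 h(25,94)=(25*31+94)%997=869 h(17,95)=(17*31+95)%997=622 h(1,1)=(1*31+1)%997=32 -> [196, 402, 869, 622, 32]
L2: h(196,402)=(196*31+402)%997=496 h(869,622)=(869*31+622)%997=642 h(32,32)=(32*31+32)%997=27 -> [496, 642, 27]
L3: h(496,642)=(496*31+642)%997=66 h(27,27)=(27*31+27)%997=864 -> [66, 864]
L4: h(66,864)=(66*31+864)%997=916 -> [916]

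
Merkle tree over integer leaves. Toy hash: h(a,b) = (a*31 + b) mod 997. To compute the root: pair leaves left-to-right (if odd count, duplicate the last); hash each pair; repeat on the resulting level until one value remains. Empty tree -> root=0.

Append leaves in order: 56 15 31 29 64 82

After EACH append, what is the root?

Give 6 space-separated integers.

Answer: 56 754 438 436 289 865

Derivation:
After append 56 (leaves=[56]):
  L0: [56]
  root=56
After append 15 (leaves=[56, 15]):
  L0: [56, 15]
  L1: h(56,15)=(56*31+15)%997=754 -> [754]
  root=754
After append 31 (leaves=[56, 15, 31]):
  L0: [56, 15, 31]
  L1: h(56,15)=(56*31+15)%997=754 h(31,31)=(31*31+31)%997=992 -> [754, 992]
  L2: h(754,992)=(754*31+992)%997=438 -> [438]
  root=438
After append 29 (leaves=[56, 15, 31, 29]):
  L0: [56, 15, 31, 29]
  L1: h(56,15)=(56*31+15)%997=754 h(31,29)=(31*31+29)%997=990 -> [754, 990]
  L2: h(754,990)=(754*31+990)%997=436 -> [436]
  root=436
After append 64 (leaves=[56, 15, 31, 29, 64]):
  L0: [56, 15, 31, 29, 64]
  L1: h(56,15)=(56*31+15)%997=754 h(31,29)=(31*31+29)%997=990 h(64,64)=(64*31+64)%997=54 -> [754, 990, 54]
  L2: h(754,990)=(754*31+990)%997=436 h(54,54)=(54*31+54)%997=731 -> [436, 731]
  L3: h(436,731)=(436*31+731)%997=289 -> [289]
  root=289
After append 82 (leaves=[56, 15, 31, 29, 64, 82]):
  L0: [56, 15, 31, 29, 64, 82]
  L1: h(56,15)=(56*31+15)%997=754 h(31,29)=(31*31+29)%997=990 h(64,82)=(64*31+82)%997=72 -> [754, 990, 72]
  L2: h(754,990)=(754*31+990)%997=436 h(72,72)=(72*31+72)%997=310 -> [436, 310]
  L3: h(436,310)=(436*31+310)%997=865 -> [865]
  root=865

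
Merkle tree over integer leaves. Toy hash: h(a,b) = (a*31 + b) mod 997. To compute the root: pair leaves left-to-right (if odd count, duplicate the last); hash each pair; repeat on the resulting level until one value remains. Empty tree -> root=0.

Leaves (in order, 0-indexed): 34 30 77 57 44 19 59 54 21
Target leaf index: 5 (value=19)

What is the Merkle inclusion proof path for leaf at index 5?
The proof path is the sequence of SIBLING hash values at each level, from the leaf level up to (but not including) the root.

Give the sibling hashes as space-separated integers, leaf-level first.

L0 (leaves): [34, 30, 77, 57, 44, 19, 59, 54, 21], target index=5
L1: h(34,30)=(34*31+30)%997=87 [pair 0] h(77,57)=(77*31+57)%997=450 [pair 1] h(44,19)=(44*31+19)%997=386 [pair 2] h(59,54)=(59*31+54)%997=886 [pair 3] h(21,21)=(21*31+21)%997=672 [pair 4] -> [87, 450, 386, 886, 672]
  Sibling for proof at L0: 44
L2: h(87,450)=(87*31+450)%997=156 [pair 0] h(386,886)=(386*31+886)%997=888 [pair 1] h(672,672)=(672*31+672)%997=567 [pair 2] -> [156, 888, 567]
  Sibling for proof at L1: 886
L3: h(156,888)=(156*31+888)%997=739 [pair 0] h(567,567)=(567*31+567)%997=198 [pair 1] -> [739, 198]
  Sibling for proof at L2: 156
L4: h(739,198)=(739*31+198)%997=176 [pair 0] -> [176]
  Sibling for proof at L3: 198
Root: 176
Proof path (sibling hashes from leaf to root): [44, 886, 156, 198]

Answer: 44 886 156 198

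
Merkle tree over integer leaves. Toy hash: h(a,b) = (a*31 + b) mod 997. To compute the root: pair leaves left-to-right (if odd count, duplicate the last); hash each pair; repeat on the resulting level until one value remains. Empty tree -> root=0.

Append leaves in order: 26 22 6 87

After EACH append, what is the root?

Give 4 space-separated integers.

After append 26 (leaves=[26]):
  L0: [26]
  root=26
After append 22 (leaves=[26, 22]):
  L0: [26, 22]
  L1: h(26,22)=(26*31+22)%997=828 -> [828]
  root=828
After append 6 (leaves=[26, 22, 6]):
  L0: [26, 22, 6]
  L1: h(26,22)=(26*31+22)%997=828 h(6,6)=(6*31+6)%997=192 -> [828, 192]
  L2: h(828,192)=(828*31+192)%997=935 -> [935]
  root=935
After append 87 (leaves=[26, 22, 6, 87]):
  L0: [26, 22, 6, 87]
  L1: h(26,22)=(26*31+22)%997=828 h(6,87)=(6*31+87)%997=273 -> [828, 273]
  L2: h(828,273)=(828*31+273)%997=19 -> [19]
  root=19

Answer: 26 828 935 19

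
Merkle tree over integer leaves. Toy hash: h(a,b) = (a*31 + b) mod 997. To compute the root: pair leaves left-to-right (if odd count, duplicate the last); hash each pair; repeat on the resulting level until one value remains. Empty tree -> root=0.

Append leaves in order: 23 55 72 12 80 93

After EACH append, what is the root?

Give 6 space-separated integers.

After append 23 (leaves=[23]):
  L0: [23]
  root=23
After append 55 (leaves=[23, 55]):
  L0: [23, 55]
  L1: h(23,55)=(23*31+55)%997=768 -> [768]
  root=768
After append 72 (leaves=[23, 55, 72]):
  L0: [23, 55, 72]
  L1: h(23,55)=(23*31+55)%997=768 h(72,72)=(72*31+72)%997=310 -> [768, 310]
  L2: h(768,310)=(768*31+310)%997=190 -> [190]
  root=190
After append 12 (leaves=[23, 55, 72, 12]):
  L0: [23, 55, 72, 12]
  L1: h(23,55)=(23*31+55)%997=768 h(72,12)=(72*31+12)%997=250 -> [768, 250]
  L2: h(768,250)=(768*31+250)%997=130 -> [130]
  root=130
After append 80 (leaves=[23, 55, 72, 12, 80]):
  L0: [23, 55, 72, 12, 80]
  L1: h(23,55)=(23*31+55)%997=768 h(72,12)=(72*31+12)%997=250 h(80,80)=(80*31+80)%997=566 -> [768, 250, 566]
  L2: h(768,250)=(768*31+250)%997=130 h(566,566)=(566*31+566)%997=166 -> [130, 166]
  L3: h(130,166)=(130*31+166)%997=208 -> [208]
  root=208
After append 93 (leaves=[23, 55, 72, 12, 80, 93]):
  L0: [23, 55, 72, 12, 80, 93]
  L1: h(23,55)=(23*31+55)%997=768 h(72,12)=(72*31+12)%997=250 h(80,93)=(80*31+93)%997=579 -> [768, 250, 579]
  L2: h(768,250)=(768*31+250)%997=130 h(579,579)=(579*31+579)%997=582 -> [130, 582]
  L3: h(130,582)=(130*31+582)%997=624 -> [624]
  root=624

Answer: 23 768 190 130 208 624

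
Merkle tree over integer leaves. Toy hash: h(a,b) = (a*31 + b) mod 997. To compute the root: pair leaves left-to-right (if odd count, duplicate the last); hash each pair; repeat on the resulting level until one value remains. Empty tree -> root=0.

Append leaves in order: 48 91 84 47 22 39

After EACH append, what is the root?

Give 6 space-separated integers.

After append 48 (leaves=[48]):
  L0: [48]
  root=48
After append 91 (leaves=[48, 91]):
  L0: [48, 91]
  L1: h(48,91)=(48*31+91)%997=582 -> [582]
  root=582
After append 84 (leaves=[48, 91, 84]):
  L0: [48, 91, 84]
  L1: h(48,91)=(48*31+91)%997=582 h(84,84)=(84*31+84)%997=694 -> [582, 694]
  L2: h(582,694)=(582*31+694)%997=790 -> [790]
  root=790
After append 47 (leaves=[48, 91, 84, 47]):
  L0: [48, 91, 84, 47]
  L1: h(48,91)=(48*31+91)%997=582 h(84,47)=(84*31+47)%997=657 -> [582, 657]
  L2: h(582,657)=(582*31+657)%997=753 -> [753]
  root=753
After append 22 (leaves=[48, 91, 84, 47, 22]):
  L0: [48, 91, 84, 47, 22]
  L1: h(48,91)=(48*31+91)%997=582 h(84,47)=(84*31+47)%997=657 h(22,22)=(22*31+22)%997=704 -> [582, 657, 704]
  L2: h(582,657)=(582*31+657)%997=753 h(704,704)=(704*31+704)%997=594 -> [753, 594]
  L3: h(753,594)=(753*31+594)%997=9 -> [9]
  root=9
After append 39 (leaves=[48, 91, 84, 47, 22, 39]):
  L0: [48, 91, 84, 47, 22, 39]
  L1: h(48,91)=(48*31+91)%997=582 h(84,47)=(84*31+47)%997=657 h(22,39)=(22*31+39)%997=721 -> [582, 657, 721]
  L2: h(582,657)=(582*31+657)%997=753 h(721,721)=(721*31+721)%997=141 -> [753, 141]
  L3: h(753,141)=(753*31+141)%997=553 -> [553]
  root=553

Answer: 48 582 790 753 9 553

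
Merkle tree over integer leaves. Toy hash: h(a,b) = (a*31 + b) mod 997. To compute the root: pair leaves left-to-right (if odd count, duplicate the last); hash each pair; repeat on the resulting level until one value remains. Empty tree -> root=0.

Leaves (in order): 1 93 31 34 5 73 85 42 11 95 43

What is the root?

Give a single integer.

L0: [1, 93, 31, 34, 5, 73, 85, 42, 11, 95, 43]
L1: h(1,93)=(1*31+93)%997=124 h(31,34)=(31*31+34)%997=995 h(5,73)=(5*31+73)%997=228 h(85,42)=(85*31+42)%997=683 h(11,95)=(11*31+95)%997=436 h(43,43)=(43*31+43)%997=379 -> [124, 995, 228, 683, 436, 379]
L2: h(124,995)=(124*31+995)%997=851 h(228,683)=(228*31+683)%997=772 h(436,379)=(436*31+379)%997=934 -> [851, 772, 934]
L3: h(851,772)=(851*31+772)%997=234 h(934,934)=(934*31+934)%997=975 -> [234, 975]
L4: h(234,975)=(234*31+975)%997=253 -> [253]

Answer: 253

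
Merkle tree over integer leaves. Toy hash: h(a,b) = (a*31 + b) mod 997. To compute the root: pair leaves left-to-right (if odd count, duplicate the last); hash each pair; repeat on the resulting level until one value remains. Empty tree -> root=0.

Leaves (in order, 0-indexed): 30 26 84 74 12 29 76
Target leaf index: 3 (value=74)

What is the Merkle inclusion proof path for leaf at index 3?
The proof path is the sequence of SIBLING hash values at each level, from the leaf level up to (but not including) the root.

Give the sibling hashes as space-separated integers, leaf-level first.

L0 (leaves): [30, 26, 84, 74, 12, 29, 76], target index=3
L1: h(30,26)=(30*31+26)%997=956 [pair 0] h(84,74)=(84*31+74)%997=684 [pair 1] h(12,29)=(12*31+29)%997=401 [pair 2] h(76,76)=(76*31+76)%997=438 [pair 3] -> [956, 684, 401, 438]
  Sibling for proof at L0: 84
L2: h(956,684)=(956*31+684)%997=410 [pair 0] h(401,438)=(401*31+438)%997=905 [pair 1] -> [410, 905]
  Sibling for proof at L1: 956
L3: h(410,905)=(410*31+905)%997=654 [pair 0] -> [654]
  Sibling for proof at L2: 905
Root: 654
Proof path (sibling hashes from leaf to root): [84, 956, 905]

Answer: 84 956 905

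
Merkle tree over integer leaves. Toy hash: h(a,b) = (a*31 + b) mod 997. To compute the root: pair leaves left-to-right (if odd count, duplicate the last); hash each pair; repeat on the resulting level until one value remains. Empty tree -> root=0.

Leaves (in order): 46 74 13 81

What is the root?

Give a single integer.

Answer: 125

Derivation:
L0: [46, 74, 13, 81]
L1: h(46,74)=(46*31+74)%997=503 h(13,81)=(13*31+81)%997=484 -> [503, 484]
L2: h(503,484)=(503*31+484)%997=125 -> [125]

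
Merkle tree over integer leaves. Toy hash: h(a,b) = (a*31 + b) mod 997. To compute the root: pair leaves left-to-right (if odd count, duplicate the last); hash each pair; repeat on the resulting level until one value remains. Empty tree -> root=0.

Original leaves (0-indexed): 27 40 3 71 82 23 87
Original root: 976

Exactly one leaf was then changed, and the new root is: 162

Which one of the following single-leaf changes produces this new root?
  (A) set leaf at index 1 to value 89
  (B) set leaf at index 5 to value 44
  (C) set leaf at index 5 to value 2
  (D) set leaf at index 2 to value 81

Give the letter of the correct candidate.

Original leaves: [27, 40, 3, 71, 82, 23, 87]
Target new root: 162
Try each candidate change and compute the resulting root:
Candidate A: set leaf[1] = 89 -> leaves = [27, 89, 3, 71, 82, 23, 87]
  L0: [27, 89, 3, 71, 82, 23, 87]
  L1: h(27,89)=(27*31+89)%997=926 h(3,71)=(3*31+71)%997=164 h(82,23)=(82*31+23)%997=571 h(87,87)=(87*31+87)%997=790 -> [926, 164, 571, 790]
  L2: h(926,164)=(926*31+164)%997=954 h(571,790)=(571*31+790)%997=545 -> [954, 545]
  L3: h(954,545)=(954*31+545)%997=209 -> [209]
  root = 209 != target 162
Candidate B: set leaf[5] = 44 -> leaves = [27, 40, 3, 71, 82, 44, 87]
  L0: [27, 40, 3, 71, 82, 44, 87]
  L1: h(27,40)=(27*31+40)%997=877 h(3,71)=(3*31+71)%997=164 h(82,44)=(82*31+44)%997=592 h(87,87)=(87*31+87)%997=790 -> [877, 164, 592, 790]
  L2: h(877,164)=(877*31+164)%997=432 h(592,790)=(592*31+790)%997=199 -> [432, 199]
  L3: h(432,199)=(432*31+199)%997=630 -> [630]
  root = 630 != target 162
Candidate C: set leaf[5] = 2 -> leaves = [27, 40, 3, 71, 82, 2, 87]
  L0: [27, 40, 3, 71, 82, 2, 87]
  L1: h(27,40)=(27*31+40)%997=877 h(3,71)=(3*31+71)%997=164 h(82,2)=(82*31+2)%997=550 h(87,87)=(87*31+87)%997=790 -> [877, 164, 550, 790]
  L2: h(877,164)=(877*31+164)%997=432 h(550,790)=(550*31+790)%997=891 -> [432, 891]
  L3: h(432,891)=(432*31+891)%997=325 -> [325]
  root = 325 != target 162
Candidate D: set leaf[2] = 81 -> leaves = [27, 40, 81, 71, 82, 23, 87]
  L0: [27, 40, 81, 71, 82, 23, 87]
  L1: h(27,40)=(27*31+40)%997=877 h(81,71)=(81*31+71)%997=588 h(82,23)=(82*31+23)%997=571 h(87,87)=(87*31+87)%997=790 -> [877, 588, 571, 790]
  L2: h(877,588)=(877*31+588)%997=856 h(571,790)=(571*31+790)%997=545 -> [856, 545]
  L3: h(856,545)=(856*31+545)%997=162 -> [162]
  root = 162 == target 162  ** MATCH **
Candidate D produces the target root.

Answer: D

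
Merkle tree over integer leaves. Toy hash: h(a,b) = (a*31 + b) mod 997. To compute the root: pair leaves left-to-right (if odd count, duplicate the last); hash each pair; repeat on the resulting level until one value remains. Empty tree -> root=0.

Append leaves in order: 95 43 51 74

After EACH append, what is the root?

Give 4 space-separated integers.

Answer: 95 994 542 565

Derivation:
After append 95 (leaves=[95]):
  L0: [95]
  root=95
After append 43 (leaves=[95, 43]):
  L0: [95, 43]
  L1: h(95,43)=(95*31+43)%997=994 -> [994]
  root=994
After append 51 (leaves=[95, 43, 51]):
  L0: [95, 43, 51]
  L1: h(95,43)=(95*31+43)%997=994 h(51,51)=(51*31+51)%997=635 -> [994, 635]
  L2: h(994,635)=(994*31+635)%997=542 -> [542]
  root=542
After append 74 (leaves=[95, 43, 51, 74]):
  L0: [95, 43, 51, 74]
  L1: h(95,43)=(95*31+43)%997=994 h(51,74)=(51*31+74)%997=658 -> [994, 658]
  L2: h(994,658)=(994*31+658)%997=565 -> [565]
  root=565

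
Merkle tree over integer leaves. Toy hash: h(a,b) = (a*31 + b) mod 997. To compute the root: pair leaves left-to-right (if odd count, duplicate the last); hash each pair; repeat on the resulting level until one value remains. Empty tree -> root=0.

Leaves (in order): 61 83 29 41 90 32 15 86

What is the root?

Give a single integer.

Answer: 247

Derivation:
L0: [61, 83, 29, 41, 90, 32, 15, 86]
L1: h(61,83)=(61*31+83)%997=977 h(29,41)=(29*31+41)%997=940 h(90,32)=(90*31+32)%997=828 h(15,86)=(15*31+86)%997=551 -> [977, 940, 828, 551]
L2: h(977,940)=(977*31+940)%997=320 h(828,551)=(828*31+551)%997=297 -> [320, 297]
L3: h(320,297)=(320*31+297)%997=247 -> [247]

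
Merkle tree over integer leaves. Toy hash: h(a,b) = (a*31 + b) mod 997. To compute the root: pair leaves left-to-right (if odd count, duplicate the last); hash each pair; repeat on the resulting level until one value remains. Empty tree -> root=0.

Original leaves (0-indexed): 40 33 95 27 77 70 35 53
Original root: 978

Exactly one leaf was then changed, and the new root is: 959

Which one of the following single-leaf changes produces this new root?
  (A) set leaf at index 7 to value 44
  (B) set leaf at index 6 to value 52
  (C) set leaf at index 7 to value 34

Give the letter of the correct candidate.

Answer: C

Derivation:
Original leaves: [40, 33, 95, 27, 77, 70, 35, 53]
Target new root: 959
Try each candidate change and compute the resulting root:
Candidate A: set leaf[7] = 44 -> leaves = [40, 33, 95, 27, 77, 70, 35, 44]
  L0: [40, 33, 95, 27, 77, 70, 35, 44]
  L1: h(40,33)=(40*31+33)%997=276 h(95,27)=(95*31+27)%997=978 h(77,70)=(77*31+70)%997=463 h(35,44)=(35*31+44)%997=132 -> [276, 978, 463, 132]
  L2: h(276,978)=(276*31+978)%997=561 h(463,132)=(463*31+132)%997=527 -> [561, 527]
  L3: h(561,527)=(561*31+527)%997=969 -> [969]
  root = 969 != target 959
Candidate B: set leaf[6] = 52 -> leaves = [40, 33, 95, 27, 77, 70, 52, 53]
  L0: [40, 33, 95, 27, 77, 70, 52, 53]
  L1: h(40,33)=(40*31+33)%997=276 h(95,27)=(95*31+27)%997=978 h(77,70)=(77*31+70)%997=463 h(52,53)=(52*31+53)%997=668 -> [276, 978, 463, 668]
  L2: h(276,978)=(276*31+978)%997=561 h(463,668)=(463*31+668)%997=66 -> [561, 66]
  L3: h(561,66)=(561*31+66)%997=508 -> [508]
  root = 508 != target 959
Candidate C: set leaf[7] = 34 -> leaves = [40, 33, 95, 27, 77, 70, 35, 34]
  L0: [40, 33, 95, 27, 77, 70, 35, 34]
  L1: h(40,33)=(40*31+33)%997=276 h(95,27)=(95*31+27)%997=978 h(77,70)=(77*31+70)%997=463 h(35,34)=(35*31+34)%997=122 -> [276, 978, 463, 122]
  L2: h(276,978)=(276*31+978)%997=561 h(463,122)=(463*31+122)%997=517 -> [561, 517]
  L3: h(561,517)=(561*31+517)%997=959 -> [959]
  root = 959 == target 959  ** MATCH **
Candidate C produces the target root.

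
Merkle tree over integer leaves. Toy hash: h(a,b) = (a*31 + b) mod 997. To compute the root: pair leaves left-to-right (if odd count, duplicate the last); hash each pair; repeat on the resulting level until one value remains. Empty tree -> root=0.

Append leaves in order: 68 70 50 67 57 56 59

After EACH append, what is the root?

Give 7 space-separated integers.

After append 68 (leaves=[68]):
  L0: [68]
  root=68
After append 70 (leaves=[68, 70]):
  L0: [68, 70]
  L1: h(68,70)=(68*31+70)%997=184 -> [184]
  root=184
After append 50 (leaves=[68, 70, 50]):
  L0: [68, 70, 50]
  L1: h(68,70)=(68*31+70)%997=184 h(50,50)=(50*31+50)%997=603 -> [184, 603]
  L2: h(184,603)=(184*31+603)%997=325 -> [325]
  root=325
After append 67 (leaves=[68, 70, 50, 67]):
  L0: [68, 70, 50, 67]
  L1: h(68,70)=(68*31+70)%997=184 h(50,67)=(50*31+67)%997=620 -> [184, 620]
  L2: h(184,620)=(184*31+620)%997=342 -> [342]
  root=342
After append 57 (leaves=[68, 70, 50, 67, 57]):
  L0: [68, 70, 50, 67, 57]
  L1: h(68,70)=(68*31+70)%997=184 h(50,67)=(50*31+67)%997=620 h(57,57)=(57*31+57)%997=827 -> [184, 620, 827]
  L2: h(184,620)=(184*31+620)%997=342 h(827,827)=(827*31+827)%997=542 -> [342, 542]
  L3: h(342,542)=(342*31+542)%997=177 -> [177]
  root=177
After append 56 (leaves=[68, 70, 50, 67, 57, 56]):
  L0: [68, 70, 50, 67, 57, 56]
  L1: h(68,70)=(68*31+70)%997=184 h(50,67)=(50*31+67)%997=620 h(57,56)=(57*31+56)%997=826 -> [184, 620, 826]
  L2: h(184,620)=(184*31+620)%997=342 h(826,826)=(826*31+826)%997=510 -> [342, 510]
  L3: h(342,510)=(342*31+510)%997=145 -> [145]
  root=145
After append 59 (leaves=[68, 70, 50, 67, 57, 56, 59]):
  L0: [68, 70, 50, 67, 57, 56, 59]
  L1: h(68,70)=(68*31+70)%997=184 h(50,67)=(50*31+67)%997=620 h(57,56)=(57*31+56)%997=826 h(59,59)=(59*31+59)%997=891 -> [184, 620, 826, 891]
  L2: h(184,620)=(184*31+620)%997=342 h(826,891)=(826*31+891)%997=575 -> [342, 575]
  L3: h(342,575)=(342*31+575)%997=210 -> [210]
  root=210

Answer: 68 184 325 342 177 145 210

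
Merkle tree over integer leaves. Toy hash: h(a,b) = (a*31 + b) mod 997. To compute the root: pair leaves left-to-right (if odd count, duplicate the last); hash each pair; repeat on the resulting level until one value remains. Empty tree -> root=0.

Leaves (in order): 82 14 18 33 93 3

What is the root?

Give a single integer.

L0: [82, 14, 18, 33, 93, 3]
L1: h(82,14)=(82*31+14)%997=562 h(18,33)=(18*31+33)%997=591 h(93,3)=(93*31+3)%997=892 -> [562, 591, 892]
L2: h(562,591)=(562*31+591)%997=67 h(892,892)=(892*31+892)%997=628 -> [67, 628]
L3: h(67,628)=(67*31+628)%997=711 -> [711]

Answer: 711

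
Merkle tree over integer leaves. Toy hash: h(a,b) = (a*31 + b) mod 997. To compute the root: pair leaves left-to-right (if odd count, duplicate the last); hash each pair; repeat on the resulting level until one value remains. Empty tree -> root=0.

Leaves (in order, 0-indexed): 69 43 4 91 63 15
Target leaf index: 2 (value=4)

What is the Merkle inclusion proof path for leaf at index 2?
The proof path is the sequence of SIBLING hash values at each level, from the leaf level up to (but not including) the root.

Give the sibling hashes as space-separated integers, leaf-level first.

L0 (leaves): [69, 43, 4, 91, 63, 15], target index=2
L1: h(69,43)=(69*31+43)%997=188 [pair 0] h(4,91)=(4*31+91)%997=215 [pair 1] h(63,15)=(63*31+15)%997=971 [pair 2] -> [188, 215, 971]
  Sibling for proof at L0: 91
L2: h(188,215)=(188*31+215)%997=61 [pair 0] h(971,971)=(971*31+971)%997=165 [pair 1] -> [61, 165]
  Sibling for proof at L1: 188
L3: h(61,165)=(61*31+165)%997=62 [pair 0] -> [62]
  Sibling for proof at L2: 165
Root: 62
Proof path (sibling hashes from leaf to root): [91, 188, 165]

Answer: 91 188 165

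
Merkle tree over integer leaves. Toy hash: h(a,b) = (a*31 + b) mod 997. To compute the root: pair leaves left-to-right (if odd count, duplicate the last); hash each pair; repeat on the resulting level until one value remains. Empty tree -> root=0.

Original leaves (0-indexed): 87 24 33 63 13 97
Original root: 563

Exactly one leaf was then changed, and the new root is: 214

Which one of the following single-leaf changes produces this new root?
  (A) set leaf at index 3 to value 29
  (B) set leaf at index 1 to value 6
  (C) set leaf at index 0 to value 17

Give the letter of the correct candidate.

Original leaves: [87, 24, 33, 63, 13, 97]
Target new root: 214
Try each candidate change and compute the resulting root:
Candidate A: set leaf[3] = 29 -> leaves = [87, 24, 33, 29, 13, 97]
  L0: [87, 24, 33, 29, 13, 97]
  L1: h(87,24)=(87*31+24)%997=727 h(33,29)=(33*31+29)%997=55 h(13,97)=(13*31+97)%997=500 -> [727, 55, 500]
  L2: h(727,55)=(727*31+55)%997=658 h(500,500)=(500*31+500)%997=48 -> [658, 48]
  L3: h(658,48)=(658*31+48)%997=506 -> [506]
  root = 506 != target 214
Candidate B: set leaf[1] = 6 -> leaves = [87, 6, 33, 63, 13, 97]
  L0: [87, 6, 33, 63, 13, 97]
  L1: h(87,6)=(87*31+6)%997=709 h(33,63)=(33*31+63)%997=89 h(13,97)=(13*31+97)%997=500 -> [709, 89, 500]
  L2: h(709,89)=(709*31+89)%997=134 h(500,500)=(500*31+500)%997=48 -> [134, 48]
  L3: h(134,48)=(134*31+48)%997=214 -> [214]
  root = 214 == target 214  ** MATCH **
Candidate C: set leaf[0] = 17 -> leaves = [17, 24, 33, 63, 13, 97]
  L0: [17, 24, 33, 63, 13, 97]
  L1: h(17,24)=(17*31+24)%997=551 h(33,63)=(33*31+63)%997=89 h(13,97)=(13*31+97)%997=500 -> [551, 89, 500]
  L2: h(551,89)=(551*31+89)%997=221 h(500,500)=(500*31+500)%997=48 -> [221, 48]
  L3: h(221,48)=(221*31+48)%997=917 -> [917]
  root = 917 != target 214
Candidate B produces the target root.

Answer: B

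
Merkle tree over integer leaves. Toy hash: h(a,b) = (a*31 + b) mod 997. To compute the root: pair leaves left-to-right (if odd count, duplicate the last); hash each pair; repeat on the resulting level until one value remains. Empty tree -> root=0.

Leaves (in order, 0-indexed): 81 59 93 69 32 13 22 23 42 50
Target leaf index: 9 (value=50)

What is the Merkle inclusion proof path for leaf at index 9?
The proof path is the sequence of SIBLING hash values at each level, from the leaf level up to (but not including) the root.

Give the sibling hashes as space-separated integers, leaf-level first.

L0 (leaves): [81, 59, 93, 69, 32, 13, 22, 23, 42, 50], target index=9
L1: h(81,59)=(81*31+59)%997=576 [pair 0] h(93,69)=(93*31+69)%997=958 [pair 1] h(32,13)=(32*31+13)%997=8 [pair 2] h(22,23)=(22*31+23)%997=705 [pair 3] h(42,50)=(42*31+50)%997=355 [pair 4] -> [576, 958, 8, 705, 355]
  Sibling for proof at L0: 42
L2: h(576,958)=(576*31+958)%997=868 [pair 0] h(8,705)=(8*31+705)%997=953 [pair 1] h(355,355)=(355*31+355)%997=393 [pair 2] -> [868, 953, 393]
  Sibling for proof at L1: 355
L3: h(868,953)=(868*31+953)%997=942 [pair 0] h(393,393)=(393*31+393)%997=612 [pair 1] -> [942, 612]
  Sibling for proof at L2: 393
L4: h(942,612)=(942*31+612)%997=901 [pair 0] -> [901]
  Sibling for proof at L3: 942
Root: 901
Proof path (sibling hashes from leaf to root): [42, 355, 393, 942]

Answer: 42 355 393 942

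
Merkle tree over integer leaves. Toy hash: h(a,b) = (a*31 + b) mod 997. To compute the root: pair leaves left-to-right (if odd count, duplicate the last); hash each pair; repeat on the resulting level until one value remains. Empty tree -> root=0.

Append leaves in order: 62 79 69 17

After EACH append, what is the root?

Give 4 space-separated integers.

Answer: 62 7 431 379

Derivation:
After append 62 (leaves=[62]):
  L0: [62]
  root=62
After append 79 (leaves=[62, 79]):
  L0: [62, 79]
  L1: h(62,79)=(62*31+79)%997=7 -> [7]
  root=7
After append 69 (leaves=[62, 79, 69]):
  L0: [62, 79, 69]
  L1: h(62,79)=(62*31+79)%997=7 h(69,69)=(69*31+69)%997=214 -> [7, 214]
  L2: h(7,214)=(7*31+214)%997=431 -> [431]
  root=431
After append 17 (leaves=[62, 79, 69, 17]):
  L0: [62, 79, 69, 17]
  L1: h(62,79)=(62*31+79)%997=7 h(69,17)=(69*31+17)%997=162 -> [7, 162]
  L2: h(7,162)=(7*31+162)%997=379 -> [379]
  root=379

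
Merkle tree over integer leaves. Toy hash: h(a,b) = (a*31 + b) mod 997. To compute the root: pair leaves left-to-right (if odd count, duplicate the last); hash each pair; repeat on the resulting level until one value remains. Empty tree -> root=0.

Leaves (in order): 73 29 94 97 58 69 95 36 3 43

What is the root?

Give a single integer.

Answer: 665

Derivation:
L0: [73, 29, 94, 97, 58, 69, 95, 36, 3, 43]
L1: h(73,29)=(73*31+29)%997=298 h(94,97)=(94*31+97)%997=20 h(58,69)=(58*31+69)%997=870 h(95,36)=(95*31+36)%997=987 h(3,43)=(3*31+43)%997=136 -> [298, 20, 870, 987, 136]
L2: h(298,20)=(298*31+20)%997=285 h(870,987)=(870*31+987)%997=41 h(136,136)=(136*31+136)%997=364 -> [285, 41, 364]
L3: h(285,41)=(285*31+41)%997=900 h(364,364)=(364*31+364)%997=681 -> [900, 681]
L4: h(900,681)=(900*31+681)%997=665 -> [665]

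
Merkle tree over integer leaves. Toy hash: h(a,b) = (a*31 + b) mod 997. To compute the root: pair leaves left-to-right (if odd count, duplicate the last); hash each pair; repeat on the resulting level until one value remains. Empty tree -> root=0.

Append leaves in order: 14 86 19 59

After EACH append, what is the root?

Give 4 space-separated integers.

After append 14 (leaves=[14]):
  L0: [14]
  root=14
After append 86 (leaves=[14, 86]):
  L0: [14, 86]
  L1: h(14,86)=(14*31+86)%997=520 -> [520]
  root=520
After append 19 (leaves=[14, 86, 19]):
  L0: [14, 86, 19]
  L1: h(14,86)=(14*31+86)%997=520 h(19,19)=(19*31+19)%997=608 -> [520, 608]
  L2: h(520,608)=(520*31+608)%997=776 -> [776]
  root=776
After append 59 (leaves=[14, 86, 19, 59]):
  L0: [14, 86, 19, 59]
  L1: h(14,86)=(14*31+86)%997=520 h(19,59)=(19*31+59)%997=648 -> [520, 648]
  L2: h(520,648)=(520*31+648)%997=816 -> [816]
  root=816

Answer: 14 520 776 816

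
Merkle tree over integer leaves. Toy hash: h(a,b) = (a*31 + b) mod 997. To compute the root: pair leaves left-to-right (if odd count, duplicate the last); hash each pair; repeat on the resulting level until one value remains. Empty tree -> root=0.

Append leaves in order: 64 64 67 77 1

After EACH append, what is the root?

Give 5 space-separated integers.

After append 64 (leaves=[64]):
  L0: [64]
  root=64
After append 64 (leaves=[64, 64]):
  L0: [64, 64]
  L1: h(64,64)=(64*31+64)%997=54 -> [54]
  root=54
After append 67 (leaves=[64, 64, 67]):
  L0: [64, 64, 67]
  L1: h(64,64)=(64*31+64)%997=54 h(67,67)=(67*31+67)%997=150 -> [54, 150]
  L2: h(54,150)=(54*31+150)%997=827 -> [827]
  root=827
After append 77 (leaves=[64, 64, 67, 77]):
  L0: [64, 64, 67, 77]
  L1: h(64,64)=(64*31+64)%997=54 h(67,77)=(67*31+77)%997=160 -> [54, 160]
  L2: h(54,160)=(54*31+160)%997=837 -> [837]
  root=837
After append 1 (leaves=[64, 64, 67, 77, 1]):
  L0: [64, 64, 67, 77, 1]
  L1: h(64,64)=(64*31+64)%997=54 h(67,77)=(67*31+77)%997=160 h(1,1)=(1*31+1)%997=32 -> [54, 160, 32]
  L2: h(54,160)=(54*31+160)%997=837 h(32,32)=(32*31+32)%997=27 -> [837, 27]
  L3: h(837,27)=(837*31+27)%997=52 -> [52]
  root=52

Answer: 64 54 827 837 52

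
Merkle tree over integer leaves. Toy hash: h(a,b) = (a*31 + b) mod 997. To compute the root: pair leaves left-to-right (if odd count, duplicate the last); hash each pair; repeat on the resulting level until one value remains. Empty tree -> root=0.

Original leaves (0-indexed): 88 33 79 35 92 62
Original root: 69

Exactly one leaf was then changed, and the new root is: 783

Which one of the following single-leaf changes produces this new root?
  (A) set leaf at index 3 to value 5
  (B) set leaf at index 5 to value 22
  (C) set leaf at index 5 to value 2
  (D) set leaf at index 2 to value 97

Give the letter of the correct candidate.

Answer: B

Derivation:
Original leaves: [88, 33, 79, 35, 92, 62]
Target new root: 783
Try each candidate change and compute the resulting root:
Candidate A: set leaf[3] = 5 -> leaves = [88, 33, 79, 5, 92, 62]
  L0: [88, 33, 79, 5, 92, 62]
  L1: h(88,33)=(88*31+33)%997=767 h(79,5)=(79*31+5)%997=460 h(92,62)=(92*31+62)%997=920 -> [767, 460, 920]
  L2: h(767,460)=(767*31+460)%997=309 h(920,920)=(920*31+920)%997=527 -> [309, 527]
  L3: h(309,527)=(309*31+527)%997=136 -> [136]
  root = 136 != target 783
Candidate B: set leaf[5] = 22 -> leaves = [88, 33, 79, 35, 92, 22]
  L0: [88, 33, 79, 35, 92, 22]
  L1: h(88,33)=(88*31+33)%997=767 h(79,35)=(79*31+35)%997=490 h(92,22)=(92*31+22)%997=880 -> [767, 490, 880]
  L2: h(767,490)=(767*31+490)%997=339 h(880,880)=(880*31+880)%997=244 -> [339, 244]
  L3: h(339,244)=(339*31+244)%997=783 -> [783]
  root = 783 == target 783  ** MATCH **
Candidate C: set leaf[5] = 2 -> leaves = [88, 33, 79, 35, 92, 2]
  L0: [88, 33, 79, 35, 92, 2]
  L1: h(88,33)=(88*31+33)%997=767 h(79,35)=(79*31+35)%997=490 h(92,2)=(92*31+2)%997=860 -> [767, 490, 860]
  L2: h(767,490)=(767*31+490)%997=339 h(860,860)=(860*31+860)%997=601 -> [339, 601]
  L3: h(339,601)=(339*31+601)%997=143 -> [143]
  root = 143 != target 783
Candidate D: set leaf[2] = 97 -> leaves = [88, 33, 97, 35, 92, 62]
  L0: [88, 33, 97, 35, 92, 62]
  L1: h(88,33)=(88*31+33)%997=767 h(97,35)=(97*31+35)%997=51 h(92,62)=(92*31+62)%997=920 -> [767, 51, 920]
  L2: h(767,51)=(767*31+51)%997=897 h(920,920)=(920*31+920)%997=527 -> [897, 527]
  L3: h(897,527)=(897*31+527)%997=418 -> [418]
  root = 418 != target 783
Candidate B produces the target root.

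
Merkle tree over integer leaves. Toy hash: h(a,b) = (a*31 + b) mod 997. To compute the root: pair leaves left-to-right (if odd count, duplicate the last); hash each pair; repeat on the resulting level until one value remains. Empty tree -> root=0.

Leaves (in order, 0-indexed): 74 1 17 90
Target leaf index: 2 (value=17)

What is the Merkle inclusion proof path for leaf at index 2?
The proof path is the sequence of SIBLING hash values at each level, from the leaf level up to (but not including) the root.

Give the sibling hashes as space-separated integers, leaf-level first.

Answer: 90 301

Derivation:
L0 (leaves): [74, 1, 17, 90], target index=2
L1: h(74,1)=(74*31+1)%997=301 [pair 0] h(17,90)=(17*31+90)%997=617 [pair 1] -> [301, 617]
  Sibling for proof at L0: 90
L2: h(301,617)=(301*31+617)%997=975 [pair 0] -> [975]
  Sibling for proof at L1: 301
Root: 975
Proof path (sibling hashes from leaf to root): [90, 301]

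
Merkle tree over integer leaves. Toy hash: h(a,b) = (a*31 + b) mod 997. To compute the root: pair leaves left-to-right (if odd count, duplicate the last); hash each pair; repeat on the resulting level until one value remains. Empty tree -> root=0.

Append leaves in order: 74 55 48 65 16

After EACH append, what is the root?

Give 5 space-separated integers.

Answer: 74 355 577 594 900

Derivation:
After append 74 (leaves=[74]):
  L0: [74]
  root=74
After append 55 (leaves=[74, 55]):
  L0: [74, 55]
  L1: h(74,55)=(74*31+55)%997=355 -> [355]
  root=355
After append 48 (leaves=[74, 55, 48]):
  L0: [74, 55, 48]
  L1: h(74,55)=(74*31+55)%997=355 h(48,48)=(48*31+48)%997=539 -> [355, 539]
  L2: h(355,539)=(355*31+539)%997=577 -> [577]
  root=577
After append 65 (leaves=[74, 55, 48, 65]):
  L0: [74, 55, 48, 65]
  L1: h(74,55)=(74*31+55)%997=355 h(48,65)=(48*31+65)%997=556 -> [355, 556]
  L2: h(355,556)=(355*31+556)%997=594 -> [594]
  root=594
After append 16 (leaves=[74, 55, 48, 65, 16]):
  L0: [74, 55, 48, 65, 16]
  L1: h(74,55)=(74*31+55)%997=355 h(48,65)=(48*31+65)%997=556 h(16,16)=(16*31+16)%997=512 -> [355, 556, 512]
  L2: h(355,556)=(355*31+556)%997=594 h(512,512)=(512*31+512)%997=432 -> [594, 432]
  L3: h(594,432)=(594*31+432)%997=900 -> [900]
  root=900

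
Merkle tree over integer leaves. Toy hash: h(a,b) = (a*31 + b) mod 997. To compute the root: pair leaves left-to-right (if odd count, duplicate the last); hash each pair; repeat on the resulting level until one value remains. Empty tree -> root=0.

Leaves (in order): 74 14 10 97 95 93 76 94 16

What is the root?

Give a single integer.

L0: [74, 14, 10, 97, 95, 93, 76, 94, 16]
L1: h(74,14)=(74*31+14)%997=314 h(10,97)=(10*31+97)%997=407 h(95,93)=(95*31+93)%997=47 h(76,94)=(76*31+94)%997=456 h(16,16)=(16*31+16)%997=512 -> [314, 407, 47, 456, 512]
L2: h(314,407)=(314*31+407)%997=171 h(47,456)=(47*31+456)%997=916 h(512,512)=(512*31+512)%997=432 -> [171, 916, 432]
L3: h(171,916)=(171*31+916)%997=235 h(432,432)=(432*31+432)%997=863 -> [235, 863]
L4: h(235,863)=(235*31+863)%997=172 -> [172]

Answer: 172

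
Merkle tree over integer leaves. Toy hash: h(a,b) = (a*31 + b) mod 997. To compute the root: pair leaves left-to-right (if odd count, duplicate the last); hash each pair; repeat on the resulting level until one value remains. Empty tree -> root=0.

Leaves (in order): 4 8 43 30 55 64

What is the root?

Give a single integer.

Answer: 391

Derivation:
L0: [4, 8, 43, 30, 55, 64]
L1: h(4,8)=(4*31+8)%997=132 h(43,30)=(43*31+30)%997=366 h(55,64)=(55*31+64)%997=772 -> [132, 366, 772]
L2: h(132,366)=(132*31+366)%997=470 h(772,772)=(772*31+772)%997=776 -> [470, 776]
L3: h(470,776)=(470*31+776)%997=391 -> [391]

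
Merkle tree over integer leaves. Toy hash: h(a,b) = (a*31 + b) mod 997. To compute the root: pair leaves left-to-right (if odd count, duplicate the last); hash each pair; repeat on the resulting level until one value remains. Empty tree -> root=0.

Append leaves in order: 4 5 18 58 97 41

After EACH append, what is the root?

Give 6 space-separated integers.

Answer: 4 129 587 627 122 324

Derivation:
After append 4 (leaves=[4]):
  L0: [4]
  root=4
After append 5 (leaves=[4, 5]):
  L0: [4, 5]
  L1: h(4,5)=(4*31+5)%997=129 -> [129]
  root=129
After append 18 (leaves=[4, 5, 18]):
  L0: [4, 5, 18]
  L1: h(4,5)=(4*31+5)%997=129 h(18,18)=(18*31+18)%997=576 -> [129, 576]
  L2: h(129,576)=(129*31+576)%997=587 -> [587]
  root=587
After append 58 (leaves=[4, 5, 18, 58]):
  L0: [4, 5, 18, 58]
  L1: h(4,5)=(4*31+5)%997=129 h(18,58)=(18*31+58)%997=616 -> [129, 616]
  L2: h(129,616)=(129*31+616)%997=627 -> [627]
  root=627
After append 97 (leaves=[4, 5, 18, 58, 97]):
  L0: [4, 5, 18, 58, 97]
  L1: h(4,5)=(4*31+5)%997=129 h(18,58)=(18*31+58)%997=616 h(97,97)=(97*31+97)%997=113 -> [129, 616, 113]
  L2: h(129,616)=(129*31+616)%997=627 h(113,113)=(113*31+113)%997=625 -> [627, 625]
  L3: h(627,625)=(627*31+625)%997=122 -> [122]
  root=122
After append 41 (leaves=[4, 5, 18, 58, 97, 41]):
  L0: [4, 5, 18, 58, 97, 41]
  L1: h(4,5)=(4*31+5)%997=129 h(18,58)=(18*31+58)%997=616 h(97,41)=(97*31+41)%997=57 -> [129, 616, 57]
  L2: h(129,616)=(129*31+616)%997=627 h(57,57)=(57*31+57)%997=827 -> [627, 827]
  L3: h(627,827)=(627*31+827)%997=324 -> [324]
  root=324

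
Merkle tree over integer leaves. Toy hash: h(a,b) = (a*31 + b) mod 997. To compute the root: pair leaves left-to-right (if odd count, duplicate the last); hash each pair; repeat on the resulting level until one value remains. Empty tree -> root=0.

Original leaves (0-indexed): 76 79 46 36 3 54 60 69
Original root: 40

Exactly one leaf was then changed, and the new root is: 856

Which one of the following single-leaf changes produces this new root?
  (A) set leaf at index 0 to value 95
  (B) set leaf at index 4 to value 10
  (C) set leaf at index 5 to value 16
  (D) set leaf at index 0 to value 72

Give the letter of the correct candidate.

Answer: C

Derivation:
Original leaves: [76, 79, 46, 36, 3, 54, 60, 69]
Target new root: 856
Try each candidate change and compute the resulting root:
Candidate A: set leaf[0] = 95 -> leaves = [95, 79, 46, 36, 3, 54, 60, 69]
  L0: [95, 79, 46, 36, 3, 54, 60, 69]
  L1: h(95,79)=(95*31+79)%997=33 h(46,36)=(46*31+36)%997=465 h(3,54)=(3*31+54)%997=147 h(60,69)=(60*31+69)%997=932 -> [33, 465, 147, 932]
  L2: h(33,465)=(33*31+465)%997=491 h(147,932)=(147*31+932)%997=504 -> [491, 504]
  L3: h(491,504)=(491*31+504)%997=770 -> [770]
  root = 770 != target 856
Candidate B: set leaf[4] = 10 -> leaves = [76, 79, 46, 36, 10, 54, 60, 69]
  L0: [76, 79, 46, 36, 10, 54, 60, 69]
  L1: h(76,79)=(76*31+79)%997=441 h(46,36)=(46*31+36)%997=465 h(10,54)=(10*31+54)%997=364 h(60,69)=(60*31+69)%997=932 -> [441, 465, 364, 932]
  L2: h(441,465)=(441*31+465)%997=178 h(364,932)=(364*31+932)%997=252 -> [178, 252]
  L3: h(178,252)=(178*31+252)%997=785 -> [785]
  root = 785 != target 856
Candidate C: set leaf[5] = 16 -> leaves = [76, 79, 46, 36, 3, 16, 60, 69]
  L0: [76, 79, 46, 36, 3, 16, 60, 69]
  L1: h(76,79)=(76*31+79)%997=441 h(46,36)=(46*31+36)%997=465 h(3,16)=(3*31+16)%997=109 h(60,69)=(60*31+69)%997=932 -> [441, 465, 109, 932]
  L2: h(441,465)=(441*31+465)%997=178 h(109,932)=(109*31+932)%997=323 -> [178, 323]
  L3: h(178,323)=(178*31+323)%997=856 -> [856]
  root = 856 == target 856  ** MATCH **
Candidate D: set leaf[0] = 72 -> leaves = [72, 79, 46, 36, 3, 54, 60, 69]
  L0: [72, 79, 46, 36, 3, 54, 60, 69]
  L1: h(72,79)=(72*31+79)%997=317 h(46,36)=(46*31+36)%997=465 h(3,54)=(3*31+54)%997=147 h(60,69)=(60*31+69)%997=932 -> [317, 465, 147, 932]
  L2: h(317,465)=(317*31+465)%997=322 h(147,932)=(147*31+932)%997=504 -> [322, 504]
  L3: h(322,504)=(322*31+504)%997=516 -> [516]
  root = 516 != target 856
Candidate C produces the target root.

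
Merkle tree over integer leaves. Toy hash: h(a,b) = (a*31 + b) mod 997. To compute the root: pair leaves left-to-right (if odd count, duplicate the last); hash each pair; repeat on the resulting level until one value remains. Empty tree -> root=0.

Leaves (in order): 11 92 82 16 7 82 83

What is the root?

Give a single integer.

Answer: 860

Derivation:
L0: [11, 92, 82, 16, 7, 82, 83]
L1: h(11,92)=(11*31+92)%997=433 h(82,16)=(82*31+16)%997=564 h(7,82)=(7*31+82)%997=299 h(83,83)=(83*31+83)%997=662 -> [433, 564, 299, 662]
L2: h(433,564)=(433*31+564)%997=29 h(299,662)=(299*31+662)%997=958 -> [29, 958]
L3: h(29,958)=(29*31+958)%997=860 -> [860]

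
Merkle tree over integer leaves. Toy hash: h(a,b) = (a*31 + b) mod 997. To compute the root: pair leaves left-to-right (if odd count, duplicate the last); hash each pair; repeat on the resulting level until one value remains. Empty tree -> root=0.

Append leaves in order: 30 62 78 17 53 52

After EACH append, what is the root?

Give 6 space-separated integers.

Answer: 30 992 347 286 327 295

Derivation:
After append 30 (leaves=[30]):
  L0: [30]
  root=30
After append 62 (leaves=[30, 62]):
  L0: [30, 62]
  L1: h(30,62)=(30*31+62)%997=992 -> [992]
  root=992
After append 78 (leaves=[30, 62, 78]):
  L0: [30, 62, 78]
  L1: h(30,62)=(30*31+62)%997=992 h(78,78)=(78*31+78)%997=502 -> [992, 502]
  L2: h(992,502)=(992*31+502)%997=347 -> [347]
  root=347
After append 17 (leaves=[30, 62, 78, 17]):
  L0: [30, 62, 78, 17]
  L1: h(30,62)=(30*31+62)%997=992 h(78,17)=(78*31+17)%997=441 -> [992, 441]
  L2: h(992,441)=(992*31+441)%997=286 -> [286]
  root=286
After append 53 (leaves=[30, 62, 78, 17, 53]):
  L0: [30, 62, 78, 17, 53]
  L1: h(30,62)=(30*31+62)%997=992 h(78,17)=(78*31+17)%997=441 h(53,53)=(53*31+53)%997=699 -> [992, 441, 699]
  L2: h(992,441)=(992*31+441)%997=286 h(699,699)=(699*31+699)%997=434 -> [286, 434]
  L3: h(286,434)=(286*31+434)%997=327 -> [327]
  root=327
After append 52 (leaves=[30, 62, 78, 17, 53, 52]):
  L0: [30, 62, 78, 17, 53, 52]
  L1: h(30,62)=(30*31+62)%997=992 h(78,17)=(78*31+17)%997=441 h(53,52)=(53*31+52)%997=698 -> [992, 441, 698]
  L2: h(992,441)=(992*31+441)%997=286 h(698,698)=(698*31+698)%997=402 -> [286, 402]
  L3: h(286,402)=(286*31+402)%997=295 -> [295]
  root=295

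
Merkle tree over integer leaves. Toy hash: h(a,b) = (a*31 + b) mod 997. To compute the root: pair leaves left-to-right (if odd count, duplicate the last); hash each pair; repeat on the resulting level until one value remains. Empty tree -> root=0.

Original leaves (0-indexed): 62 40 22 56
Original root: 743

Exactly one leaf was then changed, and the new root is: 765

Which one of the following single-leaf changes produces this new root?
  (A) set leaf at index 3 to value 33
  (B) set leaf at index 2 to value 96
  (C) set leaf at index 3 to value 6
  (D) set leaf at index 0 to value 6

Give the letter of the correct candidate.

Answer: D

Derivation:
Original leaves: [62, 40, 22, 56]
Target new root: 765
Try each candidate change and compute the resulting root:
Candidate A: set leaf[3] = 33 -> leaves = [62, 40, 22, 33]
  L0: [62, 40, 22, 33]
  L1: h(62,40)=(62*31+40)%997=965 h(22,33)=(22*31+33)%997=715 -> [965, 715]
  L2: h(965,715)=(965*31+715)%997=720 -> [720]
  root = 720 != target 765
Candidate B: set leaf[2] = 96 -> leaves = [62, 40, 96, 56]
  L0: [62, 40, 96, 56]
  L1: h(62,40)=(62*31+40)%997=965 h(96,56)=(96*31+56)%997=41 -> [965, 41]
  L2: h(965,41)=(965*31+41)%997=46 -> [46]
  root = 46 != target 765
Candidate C: set leaf[3] = 6 -> leaves = [62, 40, 22, 6]
  L0: [62, 40, 22, 6]
  L1: h(62,40)=(62*31+40)%997=965 h(22,6)=(22*31+6)%997=688 -> [965, 688]
  L2: h(965,688)=(965*31+688)%997=693 -> [693]
  root = 693 != target 765
Candidate D: set leaf[0] = 6 -> leaves = [6, 40, 22, 56]
  L0: [6, 40, 22, 56]
  L1: h(6,40)=(6*31+40)%997=226 h(22,56)=(22*31+56)%997=738 -> [226, 738]
  L2: h(226,738)=(226*31+738)%997=765 -> [765]
  root = 765 == target 765  ** MATCH **
Candidate D produces the target root.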